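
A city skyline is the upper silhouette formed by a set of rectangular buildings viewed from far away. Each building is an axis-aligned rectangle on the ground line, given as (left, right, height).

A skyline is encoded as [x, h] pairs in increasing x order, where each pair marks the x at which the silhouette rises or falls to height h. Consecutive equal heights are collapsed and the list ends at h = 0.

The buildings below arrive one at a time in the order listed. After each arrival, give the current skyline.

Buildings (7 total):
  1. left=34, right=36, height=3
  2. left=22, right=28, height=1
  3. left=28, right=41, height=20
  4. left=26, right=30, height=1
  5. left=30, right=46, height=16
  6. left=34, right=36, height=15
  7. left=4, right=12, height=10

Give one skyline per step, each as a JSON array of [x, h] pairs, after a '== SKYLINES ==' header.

== SKYLINES ==
[[34,3],[36,0]]
[[22,1],[28,0],[34,3],[36,0]]
[[22,1],[28,20],[41,0]]
[[22,1],[28,20],[41,0]]
[[22,1],[28,20],[41,16],[46,0]]
[[22,1],[28,20],[41,16],[46,0]]
[[4,10],[12,0],[22,1],[28,20],[41,16],[46,0]]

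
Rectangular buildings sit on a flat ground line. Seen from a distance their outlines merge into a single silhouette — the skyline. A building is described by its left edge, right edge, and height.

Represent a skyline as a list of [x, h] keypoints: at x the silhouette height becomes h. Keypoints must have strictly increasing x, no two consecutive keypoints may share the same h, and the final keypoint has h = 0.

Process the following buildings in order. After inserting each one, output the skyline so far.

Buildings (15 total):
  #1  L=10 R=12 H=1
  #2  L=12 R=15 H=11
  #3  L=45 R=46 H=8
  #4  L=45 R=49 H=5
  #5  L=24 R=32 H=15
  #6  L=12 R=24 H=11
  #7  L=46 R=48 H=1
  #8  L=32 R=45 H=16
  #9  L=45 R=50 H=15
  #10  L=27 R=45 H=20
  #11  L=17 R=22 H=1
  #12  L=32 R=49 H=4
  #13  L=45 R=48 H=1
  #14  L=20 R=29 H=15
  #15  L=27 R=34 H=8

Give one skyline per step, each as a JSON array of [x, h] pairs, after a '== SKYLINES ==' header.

== SKYLINES ==
[[10,1],[12,0]]
[[10,1],[12,11],[15,0]]
[[10,1],[12,11],[15,0],[45,8],[46,0]]
[[10,1],[12,11],[15,0],[45,8],[46,5],[49,0]]
[[10,1],[12,11],[15,0],[24,15],[32,0],[45,8],[46,5],[49,0]]
[[10,1],[12,11],[24,15],[32,0],[45,8],[46,5],[49,0]]
[[10,1],[12,11],[24,15],[32,0],[45,8],[46,5],[49,0]]
[[10,1],[12,11],[24,15],[32,16],[45,8],[46,5],[49,0]]
[[10,1],[12,11],[24,15],[32,16],[45,15],[50,0]]
[[10,1],[12,11],[24,15],[27,20],[45,15],[50,0]]
[[10,1],[12,11],[24,15],[27,20],[45,15],[50,0]]
[[10,1],[12,11],[24,15],[27,20],[45,15],[50,0]]
[[10,1],[12,11],[24,15],[27,20],[45,15],[50,0]]
[[10,1],[12,11],[20,15],[27,20],[45,15],[50,0]]
[[10,1],[12,11],[20,15],[27,20],[45,15],[50,0]]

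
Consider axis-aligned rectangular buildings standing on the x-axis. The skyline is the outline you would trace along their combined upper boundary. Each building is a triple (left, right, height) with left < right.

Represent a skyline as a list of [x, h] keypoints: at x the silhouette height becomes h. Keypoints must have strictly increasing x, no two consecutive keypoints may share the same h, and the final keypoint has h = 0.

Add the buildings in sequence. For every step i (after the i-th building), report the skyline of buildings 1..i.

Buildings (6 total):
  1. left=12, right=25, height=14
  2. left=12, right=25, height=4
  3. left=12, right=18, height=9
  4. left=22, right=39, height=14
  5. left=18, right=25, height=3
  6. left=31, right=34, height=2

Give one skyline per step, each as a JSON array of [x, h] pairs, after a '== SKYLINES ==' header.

== SKYLINES ==
[[12,14],[25,0]]
[[12,14],[25,0]]
[[12,14],[25,0]]
[[12,14],[39,0]]
[[12,14],[39,0]]
[[12,14],[39,0]]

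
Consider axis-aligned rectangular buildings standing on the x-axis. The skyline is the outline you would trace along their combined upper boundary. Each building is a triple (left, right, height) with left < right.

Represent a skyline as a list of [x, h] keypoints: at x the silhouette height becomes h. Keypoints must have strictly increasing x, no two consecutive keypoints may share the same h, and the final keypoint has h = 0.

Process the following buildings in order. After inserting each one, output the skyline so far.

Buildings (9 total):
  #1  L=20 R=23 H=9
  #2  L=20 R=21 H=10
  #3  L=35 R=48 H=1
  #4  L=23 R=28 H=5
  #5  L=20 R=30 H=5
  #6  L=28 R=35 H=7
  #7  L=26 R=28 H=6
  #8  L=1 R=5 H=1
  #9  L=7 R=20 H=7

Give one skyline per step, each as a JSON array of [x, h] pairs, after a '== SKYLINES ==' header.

== SKYLINES ==
[[20,9],[23,0]]
[[20,10],[21,9],[23,0]]
[[20,10],[21,9],[23,0],[35,1],[48,0]]
[[20,10],[21,9],[23,5],[28,0],[35,1],[48,0]]
[[20,10],[21,9],[23,5],[30,0],[35,1],[48,0]]
[[20,10],[21,9],[23,5],[28,7],[35,1],[48,0]]
[[20,10],[21,9],[23,5],[26,6],[28,7],[35,1],[48,0]]
[[1,1],[5,0],[20,10],[21,9],[23,5],[26,6],[28,7],[35,1],[48,0]]
[[1,1],[5,0],[7,7],[20,10],[21,9],[23,5],[26,6],[28,7],[35,1],[48,0]]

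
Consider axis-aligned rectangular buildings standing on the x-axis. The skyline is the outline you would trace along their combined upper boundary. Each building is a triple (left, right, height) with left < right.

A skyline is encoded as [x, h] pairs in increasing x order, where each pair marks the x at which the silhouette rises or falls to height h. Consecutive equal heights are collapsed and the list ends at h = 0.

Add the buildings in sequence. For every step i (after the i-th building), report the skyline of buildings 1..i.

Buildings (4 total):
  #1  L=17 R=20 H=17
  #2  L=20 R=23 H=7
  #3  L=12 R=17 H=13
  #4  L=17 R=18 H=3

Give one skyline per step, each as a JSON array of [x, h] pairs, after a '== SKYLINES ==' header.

== SKYLINES ==
[[17,17],[20,0]]
[[17,17],[20,7],[23,0]]
[[12,13],[17,17],[20,7],[23,0]]
[[12,13],[17,17],[20,7],[23,0]]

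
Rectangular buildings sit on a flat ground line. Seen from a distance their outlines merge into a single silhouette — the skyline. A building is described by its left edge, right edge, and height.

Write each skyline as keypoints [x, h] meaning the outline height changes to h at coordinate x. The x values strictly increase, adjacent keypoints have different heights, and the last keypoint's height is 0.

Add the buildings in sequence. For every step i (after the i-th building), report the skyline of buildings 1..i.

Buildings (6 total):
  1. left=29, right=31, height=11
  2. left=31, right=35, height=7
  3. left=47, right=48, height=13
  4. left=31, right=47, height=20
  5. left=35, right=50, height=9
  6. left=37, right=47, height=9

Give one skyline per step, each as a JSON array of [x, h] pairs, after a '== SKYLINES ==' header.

== SKYLINES ==
[[29,11],[31,0]]
[[29,11],[31,7],[35,0]]
[[29,11],[31,7],[35,0],[47,13],[48,0]]
[[29,11],[31,20],[47,13],[48,0]]
[[29,11],[31,20],[47,13],[48,9],[50,0]]
[[29,11],[31,20],[47,13],[48,9],[50,0]]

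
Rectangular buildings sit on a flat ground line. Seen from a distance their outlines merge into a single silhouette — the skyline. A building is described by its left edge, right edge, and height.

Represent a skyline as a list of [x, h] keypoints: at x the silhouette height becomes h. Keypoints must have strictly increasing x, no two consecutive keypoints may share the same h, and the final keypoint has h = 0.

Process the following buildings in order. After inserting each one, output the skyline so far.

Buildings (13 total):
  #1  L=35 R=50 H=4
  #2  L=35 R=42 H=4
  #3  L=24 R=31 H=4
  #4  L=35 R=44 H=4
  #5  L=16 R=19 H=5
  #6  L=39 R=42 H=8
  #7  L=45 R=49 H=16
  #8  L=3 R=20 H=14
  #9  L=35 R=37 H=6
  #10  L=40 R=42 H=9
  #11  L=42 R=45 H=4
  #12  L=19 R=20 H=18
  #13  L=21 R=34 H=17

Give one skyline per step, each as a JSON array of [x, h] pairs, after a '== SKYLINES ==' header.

== SKYLINES ==
[[35,4],[50,0]]
[[35,4],[50,0]]
[[24,4],[31,0],[35,4],[50,0]]
[[24,4],[31,0],[35,4],[50,0]]
[[16,5],[19,0],[24,4],[31,0],[35,4],[50,0]]
[[16,5],[19,0],[24,4],[31,0],[35,4],[39,8],[42,4],[50,0]]
[[16,5],[19,0],[24,4],[31,0],[35,4],[39,8],[42,4],[45,16],[49,4],[50,0]]
[[3,14],[20,0],[24,4],[31,0],[35,4],[39,8],[42,4],[45,16],[49,4],[50,0]]
[[3,14],[20,0],[24,4],[31,0],[35,6],[37,4],[39,8],[42,4],[45,16],[49,4],[50,0]]
[[3,14],[20,0],[24,4],[31,0],[35,6],[37,4],[39,8],[40,9],[42,4],[45,16],[49,4],[50,0]]
[[3,14],[20,0],[24,4],[31,0],[35,6],[37,4],[39,8],[40,9],[42,4],[45,16],[49,4],[50,0]]
[[3,14],[19,18],[20,0],[24,4],[31,0],[35,6],[37,4],[39,8],[40,9],[42,4],[45,16],[49,4],[50,0]]
[[3,14],[19,18],[20,0],[21,17],[34,0],[35,6],[37,4],[39,8],[40,9],[42,4],[45,16],[49,4],[50,0]]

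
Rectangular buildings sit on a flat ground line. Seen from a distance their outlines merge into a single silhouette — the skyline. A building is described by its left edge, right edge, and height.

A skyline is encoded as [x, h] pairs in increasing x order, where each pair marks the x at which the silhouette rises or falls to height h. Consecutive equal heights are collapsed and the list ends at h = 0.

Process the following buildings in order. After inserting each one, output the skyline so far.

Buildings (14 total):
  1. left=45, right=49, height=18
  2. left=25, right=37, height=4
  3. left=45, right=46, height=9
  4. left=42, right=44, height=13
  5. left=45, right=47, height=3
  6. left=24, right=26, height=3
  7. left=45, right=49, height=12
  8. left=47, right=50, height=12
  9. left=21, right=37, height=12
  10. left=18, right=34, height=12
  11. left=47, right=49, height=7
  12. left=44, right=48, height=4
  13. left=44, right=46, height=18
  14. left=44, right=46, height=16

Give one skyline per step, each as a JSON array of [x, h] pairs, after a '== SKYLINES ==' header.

== SKYLINES ==
[[45,18],[49,0]]
[[25,4],[37,0],[45,18],[49,0]]
[[25,4],[37,0],[45,18],[49,0]]
[[25,4],[37,0],[42,13],[44,0],[45,18],[49,0]]
[[25,4],[37,0],[42,13],[44,0],[45,18],[49,0]]
[[24,3],[25,4],[37,0],[42,13],[44,0],[45,18],[49,0]]
[[24,3],[25,4],[37,0],[42,13],[44,0],[45,18],[49,0]]
[[24,3],[25,4],[37,0],[42,13],[44,0],[45,18],[49,12],[50,0]]
[[21,12],[37,0],[42,13],[44,0],[45,18],[49,12],[50,0]]
[[18,12],[37,0],[42,13],[44,0],[45,18],[49,12],[50,0]]
[[18,12],[37,0],[42,13],[44,0],[45,18],[49,12],[50,0]]
[[18,12],[37,0],[42,13],[44,4],[45,18],[49,12],[50,0]]
[[18,12],[37,0],[42,13],[44,18],[49,12],[50,0]]
[[18,12],[37,0],[42,13],[44,18],[49,12],[50,0]]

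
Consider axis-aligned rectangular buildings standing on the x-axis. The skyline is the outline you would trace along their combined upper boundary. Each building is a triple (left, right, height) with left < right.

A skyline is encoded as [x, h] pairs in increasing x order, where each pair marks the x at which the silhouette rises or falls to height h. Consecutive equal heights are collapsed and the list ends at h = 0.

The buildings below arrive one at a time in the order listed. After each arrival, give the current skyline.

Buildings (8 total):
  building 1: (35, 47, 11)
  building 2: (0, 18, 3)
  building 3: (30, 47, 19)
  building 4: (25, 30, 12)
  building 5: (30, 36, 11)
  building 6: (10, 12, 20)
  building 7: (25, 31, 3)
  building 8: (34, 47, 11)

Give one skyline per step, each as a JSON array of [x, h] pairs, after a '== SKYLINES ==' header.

== SKYLINES ==
[[35,11],[47,0]]
[[0,3],[18,0],[35,11],[47,0]]
[[0,3],[18,0],[30,19],[47,0]]
[[0,3],[18,0],[25,12],[30,19],[47,0]]
[[0,3],[18,0],[25,12],[30,19],[47,0]]
[[0,3],[10,20],[12,3],[18,0],[25,12],[30,19],[47,0]]
[[0,3],[10,20],[12,3],[18,0],[25,12],[30,19],[47,0]]
[[0,3],[10,20],[12,3],[18,0],[25,12],[30,19],[47,0]]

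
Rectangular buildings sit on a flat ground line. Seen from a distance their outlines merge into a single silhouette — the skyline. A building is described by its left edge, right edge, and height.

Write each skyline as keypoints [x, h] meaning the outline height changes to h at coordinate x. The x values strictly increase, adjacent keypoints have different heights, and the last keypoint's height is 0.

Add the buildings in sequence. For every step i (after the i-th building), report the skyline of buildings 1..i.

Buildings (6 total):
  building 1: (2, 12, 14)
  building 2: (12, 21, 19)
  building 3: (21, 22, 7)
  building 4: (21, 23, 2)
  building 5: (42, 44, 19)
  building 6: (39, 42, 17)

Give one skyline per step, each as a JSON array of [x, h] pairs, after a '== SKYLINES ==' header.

== SKYLINES ==
[[2,14],[12,0]]
[[2,14],[12,19],[21,0]]
[[2,14],[12,19],[21,7],[22,0]]
[[2,14],[12,19],[21,7],[22,2],[23,0]]
[[2,14],[12,19],[21,7],[22,2],[23,0],[42,19],[44,0]]
[[2,14],[12,19],[21,7],[22,2],[23,0],[39,17],[42,19],[44,0]]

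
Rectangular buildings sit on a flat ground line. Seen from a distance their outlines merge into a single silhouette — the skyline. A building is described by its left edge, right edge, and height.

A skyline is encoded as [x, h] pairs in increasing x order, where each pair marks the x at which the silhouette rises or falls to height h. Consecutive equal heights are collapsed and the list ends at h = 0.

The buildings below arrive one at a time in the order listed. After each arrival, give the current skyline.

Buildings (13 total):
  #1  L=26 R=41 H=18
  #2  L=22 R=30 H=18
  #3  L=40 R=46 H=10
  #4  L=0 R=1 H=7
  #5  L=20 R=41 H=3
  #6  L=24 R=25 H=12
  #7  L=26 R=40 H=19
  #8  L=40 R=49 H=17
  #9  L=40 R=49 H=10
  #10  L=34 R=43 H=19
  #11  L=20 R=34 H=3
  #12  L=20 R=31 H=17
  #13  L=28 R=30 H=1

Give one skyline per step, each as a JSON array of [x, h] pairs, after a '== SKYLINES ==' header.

== SKYLINES ==
[[26,18],[41,0]]
[[22,18],[41,0]]
[[22,18],[41,10],[46,0]]
[[0,7],[1,0],[22,18],[41,10],[46,0]]
[[0,7],[1,0],[20,3],[22,18],[41,10],[46,0]]
[[0,7],[1,0],[20,3],[22,18],[41,10],[46,0]]
[[0,7],[1,0],[20,3],[22,18],[26,19],[40,18],[41,10],[46,0]]
[[0,7],[1,0],[20,3],[22,18],[26,19],[40,18],[41,17],[49,0]]
[[0,7],[1,0],[20,3],[22,18],[26,19],[40,18],[41,17],[49,0]]
[[0,7],[1,0],[20,3],[22,18],[26,19],[43,17],[49,0]]
[[0,7],[1,0],[20,3],[22,18],[26,19],[43,17],[49,0]]
[[0,7],[1,0],[20,17],[22,18],[26,19],[43,17],[49,0]]
[[0,7],[1,0],[20,17],[22,18],[26,19],[43,17],[49,0]]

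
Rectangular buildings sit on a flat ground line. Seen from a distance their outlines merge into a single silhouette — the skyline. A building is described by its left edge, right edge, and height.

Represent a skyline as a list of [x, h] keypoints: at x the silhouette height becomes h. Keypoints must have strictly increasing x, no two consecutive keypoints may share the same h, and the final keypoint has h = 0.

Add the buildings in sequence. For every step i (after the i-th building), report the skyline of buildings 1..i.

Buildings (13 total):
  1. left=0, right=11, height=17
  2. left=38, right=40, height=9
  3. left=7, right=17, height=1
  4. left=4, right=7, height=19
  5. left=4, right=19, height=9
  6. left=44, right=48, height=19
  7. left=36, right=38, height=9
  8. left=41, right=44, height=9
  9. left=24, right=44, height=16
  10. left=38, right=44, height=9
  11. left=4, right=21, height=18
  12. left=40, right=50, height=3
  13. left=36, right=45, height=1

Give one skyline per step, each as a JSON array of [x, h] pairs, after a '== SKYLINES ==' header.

== SKYLINES ==
[[0,17],[11,0]]
[[0,17],[11,0],[38,9],[40,0]]
[[0,17],[11,1],[17,0],[38,9],[40,0]]
[[0,17],[4,19],[7,17],[11,1],[17,0],[38,9],[40,0]]
[[0,17],[4,19],[7,17],[11,9],[19,0],[38,9],[40,0]]
[[0,17],[4,19],[7,17],[11,9],[19,0],[38,9],[40,0],[44,19],[48,0]]
[[0,17],[4,19],[7,17],[11,9],[19,0],[36,9],[40,0],[44,19],[48,0]]
[[0,17],[4,19],[7,17],[11,9],[19,0],[36,9],[40,0],[41,9],[44,19],[48,0]]
[[0,17],[4,19],[7,17],[11,9],[19,0],[24,16],[44,19],[48,0]]
[[0,17],[4,19],[7,17],[11,9],[19,0],[24,16],[44,19],[48,0]]
[[0,17],[4,19],[7,18],[21,0],[24,16],[44,19],[48,0]]
[[0,17],[4,19],[7,18],[21,0],[24,16],[44,19],[48,3],[50,0]]
[[0,17],[4,19],[7,18],[21,0],[24,16],[44,19],[48,3],[50,0]]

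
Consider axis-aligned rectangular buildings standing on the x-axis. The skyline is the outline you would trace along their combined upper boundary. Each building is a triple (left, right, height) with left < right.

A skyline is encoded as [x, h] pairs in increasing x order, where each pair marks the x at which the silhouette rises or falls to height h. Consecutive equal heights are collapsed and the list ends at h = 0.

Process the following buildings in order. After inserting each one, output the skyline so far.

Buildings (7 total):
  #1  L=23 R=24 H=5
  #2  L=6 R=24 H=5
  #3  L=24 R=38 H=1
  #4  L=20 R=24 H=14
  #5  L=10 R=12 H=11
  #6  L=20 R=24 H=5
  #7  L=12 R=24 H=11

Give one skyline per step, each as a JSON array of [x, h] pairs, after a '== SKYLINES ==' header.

== SKYLINES ==
[[23,5],[24,0]]
[[6,5],[24,0]]
[[6,5],[24,1],[38,0]]
[[6,5],[20,14],[24,1],[38,0]]
[[6,5],[10,11],[12,5],[20,14],[24,1],[38,0]]
[[6,5],[10,11],[12,5],[20,14],[24,1],[38,0]]
[[6,5],[10,11],[20,14],[24,1],[38,0]]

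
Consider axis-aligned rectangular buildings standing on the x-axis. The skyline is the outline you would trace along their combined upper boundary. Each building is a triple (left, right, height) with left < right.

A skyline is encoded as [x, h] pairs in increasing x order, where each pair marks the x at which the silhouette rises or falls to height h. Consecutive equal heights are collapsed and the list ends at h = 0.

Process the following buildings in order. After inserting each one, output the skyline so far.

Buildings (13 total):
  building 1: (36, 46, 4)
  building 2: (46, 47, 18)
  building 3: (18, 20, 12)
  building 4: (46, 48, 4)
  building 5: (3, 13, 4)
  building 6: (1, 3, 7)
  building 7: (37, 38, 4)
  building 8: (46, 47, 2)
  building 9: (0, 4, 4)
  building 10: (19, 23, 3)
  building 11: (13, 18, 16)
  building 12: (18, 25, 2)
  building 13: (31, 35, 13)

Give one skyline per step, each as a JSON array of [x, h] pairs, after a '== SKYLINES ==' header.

== SKYLINES ==
[[36,4],[46,0]]
[[36,4],[46,18],[47,0]]
[[18,12],[20,0],[36,4],[46,18],[47,0]]
[[18,12],[20,0],[36,4],[46,18],[47,4],[48,0]]
[[3,4],[13,0],[18,12],[20,0],[36,4],[46,18],[47,4],[48,0]]
[[1,7],[3,4],[13,0],[18,12],[20,0],[36,4],[46,18],[47,4],[48,0]]
[[1,7],[3,4],[13,0],[18,12],[20,0],[36,4],[46,18],[47,4],[48,0]]
[[1,7],[3,4],[13,0],[18,12],[20,0],[36,4],[46,18],[47,4],[48,0]]
[[0,4],[1,7],[3,4],[13,0],[18,12],[20,0],[36,4],[46,18],[47,4],[48,0]]
[[0,4],[1,7],[3,4],[13,0],[18,12],[20,3],[23,0],[36,4],[46,18],[47,4],[48,0]]
[[0,4],[1,7],[3,4],[13,16],[18,12],[20,3],[23,0],[36,4],[46,18],[47,4],[48,0]]
[[0,4],[1,7],[3,4],[13,16],[18,12],[20,3],[23,2],[25,0],[36,4],[46,18],[47,4],[48,0]]
[[0,4],[1,7],[3,4],[13,16],[18,12],[20,3],[23,2],[25,0],[31,13],[35,0],[36,4],[46,18],[47,4],[48,0]]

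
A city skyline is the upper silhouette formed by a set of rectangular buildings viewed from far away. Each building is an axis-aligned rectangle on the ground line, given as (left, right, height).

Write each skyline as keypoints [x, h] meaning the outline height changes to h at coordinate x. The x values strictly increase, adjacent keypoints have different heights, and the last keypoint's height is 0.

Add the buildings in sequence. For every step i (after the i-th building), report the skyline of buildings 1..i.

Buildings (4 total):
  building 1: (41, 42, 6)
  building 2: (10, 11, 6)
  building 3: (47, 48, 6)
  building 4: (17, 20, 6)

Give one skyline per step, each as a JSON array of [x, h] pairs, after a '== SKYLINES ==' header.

== SKYLINES ==
[[41,6],[42,0]]
[[10,6],[11,0],[41,6],[42,0]]
[[10,6],[11,0],[41,6],[42,0],[47,6],[48,0]]
[[10,6],[11,0],[17,6],[20,0],[41,6],[42,0],[47,6],[48,0]]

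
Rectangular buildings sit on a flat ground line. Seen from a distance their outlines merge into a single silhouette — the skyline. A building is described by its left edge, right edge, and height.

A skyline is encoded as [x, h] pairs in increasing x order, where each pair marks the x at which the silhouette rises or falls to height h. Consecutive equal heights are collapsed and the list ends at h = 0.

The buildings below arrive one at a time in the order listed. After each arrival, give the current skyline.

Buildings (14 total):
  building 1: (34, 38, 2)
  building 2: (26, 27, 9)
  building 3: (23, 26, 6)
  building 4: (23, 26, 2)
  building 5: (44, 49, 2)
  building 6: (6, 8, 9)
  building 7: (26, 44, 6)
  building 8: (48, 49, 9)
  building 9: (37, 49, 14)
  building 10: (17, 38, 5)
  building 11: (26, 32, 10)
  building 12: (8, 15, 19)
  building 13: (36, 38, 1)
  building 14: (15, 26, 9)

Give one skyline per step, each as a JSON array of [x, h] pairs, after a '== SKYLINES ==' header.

== SKYLINES ==
[[34,2],[38,0]]
[[26,9],[27,0],[34,2],[38,0]]
[[23,6],[26,9],[27,0],[34,2],[38,0]]
[[23,6],[26,9],[27,0],[34,2],[38,0]]
[[23,6],[26,9],[27,0],[34,2],[38,0],[44,2],[49,0]]
[[6,9],[8,0],[23,6],[26,9],[27,0],[34,2],[38,0],[44,2],[49,0]]
[[6,9],[8,0],[23,6],[26,9],[27,6],[44,2],[49,0]]
[[6,9],[8,0],[23,6],[26,9],[27,6],[44,2],[48,9],[49,0]]
[[6,9],[8,0],[23,6],[26,9],[27,6],[37,14],[49,0]]
[[6,9],[8,0],[17,5],[23,6],[26,9],[27,6],[37,14],[49,0]]
[[6,9],[8,0],[17,5],[23,6],[26,10],[32,6],[37,14],[49,0]]
[[6,9],[8,19],[15,0],[17,5],[23,6],[26,10],[32,6],[37,14],[49,0]]
[[6,9],[8,19],[15,0],[17,5],[23,6],[26,10],[32,6],[37,14],[49,0]]
[[6,9],[8,19],[15,9],[26,10],[32,6],[37,14],[49,0]]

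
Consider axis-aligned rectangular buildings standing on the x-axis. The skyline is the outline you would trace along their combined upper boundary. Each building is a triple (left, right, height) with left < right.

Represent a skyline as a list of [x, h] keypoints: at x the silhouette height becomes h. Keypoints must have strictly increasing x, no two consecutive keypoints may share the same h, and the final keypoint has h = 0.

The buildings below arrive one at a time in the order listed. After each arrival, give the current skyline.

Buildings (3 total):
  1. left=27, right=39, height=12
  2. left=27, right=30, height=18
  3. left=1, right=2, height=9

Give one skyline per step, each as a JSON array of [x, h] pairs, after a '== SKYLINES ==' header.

== SKYLINES ==
[[27,12],[39,0]]
[[27,18],[30,12],[39,0]]
[[1,9],[2,0],[27,18],[30,12],[39,0]]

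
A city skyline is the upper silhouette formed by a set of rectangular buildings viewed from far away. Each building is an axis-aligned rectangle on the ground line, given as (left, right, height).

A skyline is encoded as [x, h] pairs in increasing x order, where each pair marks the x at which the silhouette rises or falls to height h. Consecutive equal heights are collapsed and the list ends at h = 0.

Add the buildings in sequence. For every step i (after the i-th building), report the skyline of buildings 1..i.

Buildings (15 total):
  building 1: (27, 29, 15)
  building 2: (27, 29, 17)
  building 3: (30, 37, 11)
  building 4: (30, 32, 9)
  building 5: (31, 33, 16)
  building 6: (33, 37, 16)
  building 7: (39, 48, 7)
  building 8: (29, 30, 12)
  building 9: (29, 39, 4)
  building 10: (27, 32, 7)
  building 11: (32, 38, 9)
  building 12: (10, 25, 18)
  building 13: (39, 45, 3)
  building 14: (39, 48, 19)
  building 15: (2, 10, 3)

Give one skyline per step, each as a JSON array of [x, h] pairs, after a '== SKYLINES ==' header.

== SKYLINES ==
[[27,15],[29,0]]
[[27,17],[29,0]]
[[27,17],[29,0],[30,11],[37,0]]
[[27,17],[29,0],[30,11],[37,0]]
[[27,17],[29,0],[30,11],[31,16],[33,11],[37,0]]
[[27,17],[29,0],[30,11],[31,16],[37,0]]
[[27,17],[29,0],[30,11],[31,16],[37,0],[39,7],[48,0]]
[[27,17],[29,12],[30,11],[31,16],[37,0],[39,7],[48,0]]
[[27,17],[29,12],[30,11],[31,16],[37,4],[39,7],[48,0]]
[[27,17],[29,12],[30,11],[31,16],[37,4],[39,7],[48,0]]
[[27,17],[29,12],[30,11],[31,16],[37,9],[38,4],[39,7],[48,0]]
[[10,18],[25,0],[27,17],[29,12],[30,11],[31,16],[37,9],[38,4],[39,7],[48,0]]
[[10,18],[25,0],[27,17],[29,12],[30,11],[31,16],[37,9],[38,4],[39,7],[48,0]]
[[10,18],[25,0],[27,17],[29,12],[30,11],[31,16],[37,9],[38,4],[39,19],[48,0]]
[[2,3],[10,18],[25,0],[27,17],[29,12],[30,11],[31,16],[37,9],[38,4],[39,19],[48,0]]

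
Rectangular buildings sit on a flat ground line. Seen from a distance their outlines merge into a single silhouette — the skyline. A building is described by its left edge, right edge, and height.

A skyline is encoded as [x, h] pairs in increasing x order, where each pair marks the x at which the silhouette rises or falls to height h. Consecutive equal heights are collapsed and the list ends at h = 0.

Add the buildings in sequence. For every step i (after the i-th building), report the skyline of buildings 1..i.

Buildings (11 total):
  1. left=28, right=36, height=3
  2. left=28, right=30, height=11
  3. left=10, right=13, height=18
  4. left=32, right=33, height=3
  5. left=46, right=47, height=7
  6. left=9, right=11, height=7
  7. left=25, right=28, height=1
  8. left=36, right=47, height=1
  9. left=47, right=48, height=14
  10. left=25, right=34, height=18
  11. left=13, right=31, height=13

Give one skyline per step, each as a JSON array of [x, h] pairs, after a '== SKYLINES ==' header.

== SKYLINES ==
[[28,3],[36,0]]
[[28,11],[30,3],[36,0]]
[[10,18],[13,0],[28,11],[30,3],[36,0]]
[[10,18],[13,0],[28,11],[30,3],[36,0]]
[[10,18],[13,0],[28,11],[30,3],[36,0],[46,7],[47,0]]
[[9,7],[10,18],[13,0],[28,11],[30,3],[36,0],[46,7],[47,0]]
[[9,7],[10,18],[13,0],[25,1],[28,11],[30,3],[36,0],[46,7],[47,0]]
[[9,7],[10,18],[13,0],[25,1],[28,11],[30,3],[36,1],[46,7],[47,0]]
[[9,7],[10,18],[13,0],[25,1],[28,11],[30,3],[36,1],[46,7],[47,14],[48,0]]
[[9,7],[10,18],[13,0],[25,18],[34,3],[36,1],[46,7],[47,14],[48,0]]
[[9,7],[10,18],[13,13],[25,18],[34,3],[36,1],[46,7],[47,14],[48,0]]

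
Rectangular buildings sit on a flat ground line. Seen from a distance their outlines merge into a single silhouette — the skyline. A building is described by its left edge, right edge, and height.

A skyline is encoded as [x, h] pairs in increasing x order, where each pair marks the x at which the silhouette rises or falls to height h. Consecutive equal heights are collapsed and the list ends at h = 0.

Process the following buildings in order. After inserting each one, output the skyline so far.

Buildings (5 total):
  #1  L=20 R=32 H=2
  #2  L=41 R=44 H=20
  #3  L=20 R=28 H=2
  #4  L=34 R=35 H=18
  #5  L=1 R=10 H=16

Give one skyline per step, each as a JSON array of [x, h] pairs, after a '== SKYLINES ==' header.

== SKYLINES ==
[[20,2],[32,0]]
[[20,2],[32,0],[41,20],[44,0]]
[[20,2],[32,0],[41,20],[44,0]]
[[20,2],[32,0],[34,18],[35,0],[41,20],[44,0]]
[[1,16],[10,0],[20,2],[32,0],[34,18],[35,0],[41,20],[44,0]]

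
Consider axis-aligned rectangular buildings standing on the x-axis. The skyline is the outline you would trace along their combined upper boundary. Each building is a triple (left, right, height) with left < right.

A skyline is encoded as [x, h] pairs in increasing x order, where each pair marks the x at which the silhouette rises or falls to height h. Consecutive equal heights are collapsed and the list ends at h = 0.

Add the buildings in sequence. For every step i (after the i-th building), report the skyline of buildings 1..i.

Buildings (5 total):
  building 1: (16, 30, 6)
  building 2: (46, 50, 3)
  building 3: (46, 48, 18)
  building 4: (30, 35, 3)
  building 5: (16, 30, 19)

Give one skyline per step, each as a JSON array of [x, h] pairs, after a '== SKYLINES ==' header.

== SKYLINES ==
[[16,6],[30,0]]
[[16,6],[30,0],[46,3],[50,0]]
[[16,6],[30,0],[46,18],[48,3],[50,0]]
[[16,6],[30,3],[35,0],[46,18],[48,3],[50,0]]
[[16,19],[30,3],[35,0],[46,18],[48,3],[50,0]]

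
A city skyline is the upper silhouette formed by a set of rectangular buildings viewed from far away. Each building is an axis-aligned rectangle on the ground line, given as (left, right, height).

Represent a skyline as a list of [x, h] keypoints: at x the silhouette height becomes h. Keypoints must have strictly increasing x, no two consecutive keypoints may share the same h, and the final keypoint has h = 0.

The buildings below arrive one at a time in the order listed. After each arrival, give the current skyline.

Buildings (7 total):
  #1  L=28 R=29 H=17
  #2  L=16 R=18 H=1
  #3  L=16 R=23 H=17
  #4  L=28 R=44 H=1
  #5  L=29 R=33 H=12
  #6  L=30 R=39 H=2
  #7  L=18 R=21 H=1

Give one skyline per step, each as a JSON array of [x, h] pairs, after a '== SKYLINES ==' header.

== SKYLINES ==
[[28,17],[29,0]]
[[16,1],[18,0],[28,17],[29,0]]
[[16,17],[23,0],[28,17],[29,0]]
[[16,17],[23,0],[28,17],[29,1],[44,0]]
[[16,17],[23,0],[28,17],[29,12],[33,1],[44,0]]
[[16,17],[23,0],[28,17],[29,12],[33,2],[39,1],[44,0]]
[[16,17],[23,0],[28,17],[29,12],[33,2],[39,1],[44,0]]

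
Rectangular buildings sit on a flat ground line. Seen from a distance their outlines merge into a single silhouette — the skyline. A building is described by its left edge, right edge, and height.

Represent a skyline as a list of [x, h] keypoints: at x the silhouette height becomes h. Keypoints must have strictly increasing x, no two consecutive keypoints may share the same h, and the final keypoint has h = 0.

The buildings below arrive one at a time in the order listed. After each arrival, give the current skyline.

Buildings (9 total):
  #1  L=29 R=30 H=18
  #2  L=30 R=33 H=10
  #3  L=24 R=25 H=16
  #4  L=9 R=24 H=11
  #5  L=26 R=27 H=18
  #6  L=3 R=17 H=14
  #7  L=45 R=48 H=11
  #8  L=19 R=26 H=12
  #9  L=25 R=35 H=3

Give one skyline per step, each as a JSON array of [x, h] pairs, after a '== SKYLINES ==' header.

== SKYLINES ==
[[29,18],[30,0]]
[[29,18],[30,10],[33,0]]
[[24,16],[25,0],[29,18],[30,10],[33,0]]
[[9,11],[24,16],[25,0],[29,18],[30,10],[33,0]]
[[9,11],[24,16],[25,0],[26,18],[27,0],[29,18],[30,10],[33,0]]
[[3,14],[17,11],[24,16],[25,0],[26,18],[27,0],[29,18],[30,10],[33,0]]
[[3,14],[17,11],[24,16],[25,0],[26,18],[27,0],[29,18],[30,10],[33,0],[45,11],[48,0]]
[[3,14],[17,11],[19,12],[24,16],[25,12],[26,18],[27,0],[29,18],[30,10],[33,0],[45,11],[48,0]]
[[3,14],[17,11],[19,12],[24,16],[25,12],[26,18],[27,3],[29,18],[30,10],[33,3],[35,0],[45,11],[48,0]]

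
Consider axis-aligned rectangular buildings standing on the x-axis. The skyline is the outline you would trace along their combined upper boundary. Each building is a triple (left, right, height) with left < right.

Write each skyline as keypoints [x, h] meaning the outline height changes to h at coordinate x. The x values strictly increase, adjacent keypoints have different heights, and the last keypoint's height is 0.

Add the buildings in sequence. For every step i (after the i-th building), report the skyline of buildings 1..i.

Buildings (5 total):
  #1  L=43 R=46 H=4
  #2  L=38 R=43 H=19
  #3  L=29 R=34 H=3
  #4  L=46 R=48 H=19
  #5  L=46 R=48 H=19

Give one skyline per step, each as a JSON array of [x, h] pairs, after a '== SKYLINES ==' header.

== SKYLINES ==
[[43,4],[46,0]]
[[38,19],[43,4],[46,0]]
[[29,3],[34,0],[38,19],[43,4],[46,0]]
[[29,3],[34,0],[38,19],[43,4],[46,19],[48,0]]
[[29,3],[34,0],[38,19],[43,4],[46,19],[48,0]]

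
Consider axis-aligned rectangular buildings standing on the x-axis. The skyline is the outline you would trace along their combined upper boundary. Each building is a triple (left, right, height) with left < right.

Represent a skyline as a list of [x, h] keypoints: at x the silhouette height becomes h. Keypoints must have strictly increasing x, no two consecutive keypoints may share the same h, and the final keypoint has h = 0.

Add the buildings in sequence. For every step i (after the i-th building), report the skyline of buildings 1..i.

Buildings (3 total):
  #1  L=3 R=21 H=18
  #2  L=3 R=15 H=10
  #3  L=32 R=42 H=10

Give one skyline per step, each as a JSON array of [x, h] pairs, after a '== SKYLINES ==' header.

== SKYLINES ==
[[3,18],[21,0]]
[[3,18],[21,0]]
[[3,18],[21,0],[32,10],[42,0]]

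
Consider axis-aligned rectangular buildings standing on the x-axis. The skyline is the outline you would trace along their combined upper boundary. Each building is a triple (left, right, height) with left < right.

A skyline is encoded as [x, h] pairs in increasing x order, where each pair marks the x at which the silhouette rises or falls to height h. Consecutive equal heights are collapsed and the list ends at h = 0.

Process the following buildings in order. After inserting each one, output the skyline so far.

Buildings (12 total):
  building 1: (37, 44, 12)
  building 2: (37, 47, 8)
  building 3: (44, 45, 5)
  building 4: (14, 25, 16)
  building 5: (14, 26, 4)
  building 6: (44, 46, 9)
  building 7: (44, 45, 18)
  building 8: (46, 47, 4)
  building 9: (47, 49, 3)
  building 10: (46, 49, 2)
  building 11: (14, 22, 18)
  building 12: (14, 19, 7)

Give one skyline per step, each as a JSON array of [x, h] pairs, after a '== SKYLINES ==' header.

== SKYLINES ==
[[37,12],[44,0]]
[[37,12],[44,8],[47,0]]
[[37,12],[44,8],[47,0]]
[[14,16],[25,0],[37,12],[44,8],[47,0]]
[[14,16],[25,4],[26,0],[37,12],[44,8],[47,0]]
[[14,16],[25,4],[26,0],[37,12],[44,9],[46,8],[47,0]]
[[14,16],[25,4],[26,0],[37,12],[44,18],[45,9],[46,8],[47,0]]
[[14,16],[25,4],[26,0],[37,12],[44,18],[45,9],[46,8],[47,0]]
[[14,16],[25,4],[26,0],[37,12],[44,18],[45,9],[46,8],[47,3],[49,0]]
[[14,16],[25,4],[26,0],[37,12],[44,18],[45,9],[46,8],[47,3],[49,0]]
[[14,18],[22,16],[25,4],[26,0],[37,12],[44,18],[45,9],[46,8],[47,3],[49,0]]
[[14,18],[22,16],[25,4],[26,0],[37,12],[44,18],[45,9],[46,8],[47,3],[49,0]]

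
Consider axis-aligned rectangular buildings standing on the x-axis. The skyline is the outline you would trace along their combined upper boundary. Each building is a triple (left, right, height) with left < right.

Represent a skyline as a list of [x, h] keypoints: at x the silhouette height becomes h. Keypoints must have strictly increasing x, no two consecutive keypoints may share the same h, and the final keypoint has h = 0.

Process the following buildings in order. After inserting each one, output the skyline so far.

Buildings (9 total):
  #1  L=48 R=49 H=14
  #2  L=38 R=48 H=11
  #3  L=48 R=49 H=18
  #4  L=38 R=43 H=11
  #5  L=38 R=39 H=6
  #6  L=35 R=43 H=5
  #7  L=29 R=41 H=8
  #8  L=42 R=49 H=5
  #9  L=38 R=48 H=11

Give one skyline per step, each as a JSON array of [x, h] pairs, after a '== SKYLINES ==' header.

== SKYLINES ==
[[48,14],[49,0]]
[[38,11],[48,14],[49,0]]
[[38,11],[48,18],[49,0]]
[[38,11],[48,18],[49,0]]
[[38,11],[48,18],[49,0]]
[[35,5],[38,11],[48,18],[49,0]]
[[29,8],[38,11],[48,18],[49,0]]
[[29,8],[38,11],[48,18],[49,0]]
[[29,8],[38,11],[48,18],[49,0]]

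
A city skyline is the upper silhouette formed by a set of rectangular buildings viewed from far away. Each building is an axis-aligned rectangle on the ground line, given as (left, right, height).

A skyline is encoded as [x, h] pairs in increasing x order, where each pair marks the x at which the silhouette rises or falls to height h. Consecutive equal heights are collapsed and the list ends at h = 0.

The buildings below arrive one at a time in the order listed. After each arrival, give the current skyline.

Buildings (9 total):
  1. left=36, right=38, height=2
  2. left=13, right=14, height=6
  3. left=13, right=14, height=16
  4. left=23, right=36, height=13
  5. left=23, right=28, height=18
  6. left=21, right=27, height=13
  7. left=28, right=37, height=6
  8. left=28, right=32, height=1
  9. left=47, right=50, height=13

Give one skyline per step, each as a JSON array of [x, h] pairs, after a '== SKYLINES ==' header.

== SKYLINES ==
[[36,2],[38,0]]
[[13,6],[14,0],[36,2],[38,0]]
[[13,16],[14,0],[36,2],[38,0]]
[[13,16],[14,0],[23,13],[36,2],[38,0]]
[[13,16],[14,0],[23,18],[28,13],[36,2],[38,0]]
[[13,16],[14,0],[21,13],[23,18],[28,13],[36,2],[38,0]]
[[13,16],[14,0],[21,13],[23,18],[28,13],[36,6],[37,2],[38,0]]
[[13,16],[14,0],[21,13],[23,18],[28,13],[36,6],[37,2],[38,0]]
[[13,16],[14,0],[21,13],[23,18],[28,13],[36,6],[37,2],[38,0],[47,13],[50,0]]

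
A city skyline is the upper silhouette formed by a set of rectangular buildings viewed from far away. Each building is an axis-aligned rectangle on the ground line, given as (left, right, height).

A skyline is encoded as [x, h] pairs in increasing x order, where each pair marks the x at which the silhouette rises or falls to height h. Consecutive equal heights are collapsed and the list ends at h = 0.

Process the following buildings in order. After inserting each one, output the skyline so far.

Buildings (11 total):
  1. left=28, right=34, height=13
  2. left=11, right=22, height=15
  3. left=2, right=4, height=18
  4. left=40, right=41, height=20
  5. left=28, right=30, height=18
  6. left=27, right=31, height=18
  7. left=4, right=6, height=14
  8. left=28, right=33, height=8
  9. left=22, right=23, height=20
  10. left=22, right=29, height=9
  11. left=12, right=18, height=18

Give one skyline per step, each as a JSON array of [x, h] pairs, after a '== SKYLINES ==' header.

== SKYLINES ==
[[28,13],[34,0]]
[[11,15],[22,0],[28,13],[34,0]]
[[2,18],[4,0],[11,15],[22,0],[28,13],[34,0]]
[[2,18],[4,0],[11,15],[22,0],[28,13],[34,0],[40,20],[41,0]]
[[2,18],[4,0],[11,15],[22,0],[28,18],[30,13],[34,0],[40,20],[41,0]]
[[2,18],[4,0],[11,15],[22,0],[27,18],[31,13],[34,0],[40,20],[41,0]]
[[2,18],[4,14],[6,0],[11,15],[22,0],[27,18],[31,13],[34,0],[40,20],[41,0]]
[[2,18],[4,14],[6,0],[11,15],[22,0],[27,18],[31,13],[34,0],[40,20],[41,0]]
[[2,18],[4,14],[6,0],[11,15],[22,20],[23,0],[27,18],[31,13],[34,0],[40,20],[41,0]]
[[2,18],[4,14],[6,0],[11,15],[22,20],[23,9],[27,18],[31,13],[34,0],[40,20],[41,0]]
[[2,18],[4,14],[6,0],[11,15],[12,18],[18,15],[22,20],[23,9],[27,18],[31,13],[34,0],[40,20],[41,0]]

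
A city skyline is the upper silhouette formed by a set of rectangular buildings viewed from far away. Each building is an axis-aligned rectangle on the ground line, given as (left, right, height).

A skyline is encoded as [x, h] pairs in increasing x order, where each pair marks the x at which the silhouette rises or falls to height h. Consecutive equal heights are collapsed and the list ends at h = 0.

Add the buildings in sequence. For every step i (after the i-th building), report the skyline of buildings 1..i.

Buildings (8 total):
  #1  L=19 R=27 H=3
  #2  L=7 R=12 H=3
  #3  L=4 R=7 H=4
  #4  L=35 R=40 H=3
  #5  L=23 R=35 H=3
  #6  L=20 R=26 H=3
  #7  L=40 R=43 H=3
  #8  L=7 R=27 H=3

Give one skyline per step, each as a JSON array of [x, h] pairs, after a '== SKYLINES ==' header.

== SKYLINES ==
[[19,3],[27,0]]
[[7,3],[12,0],[19,3],[27,0]]
[[4,4],[7,3],[12,0],[19,3],[27,0]]
[[4,4],[7,3],[12,0],[19,3],[27,0],[35,3],[40,0]]
[[4,4],[7,3],[12,0],[19,3],[40,0]]
[[4,4],[7,3],[12,0],[19,3],[40,0]]
[[4,4],[7,3],[12,0],[19,3],[43,0]]
[[4,4],[7,3],[43,0]]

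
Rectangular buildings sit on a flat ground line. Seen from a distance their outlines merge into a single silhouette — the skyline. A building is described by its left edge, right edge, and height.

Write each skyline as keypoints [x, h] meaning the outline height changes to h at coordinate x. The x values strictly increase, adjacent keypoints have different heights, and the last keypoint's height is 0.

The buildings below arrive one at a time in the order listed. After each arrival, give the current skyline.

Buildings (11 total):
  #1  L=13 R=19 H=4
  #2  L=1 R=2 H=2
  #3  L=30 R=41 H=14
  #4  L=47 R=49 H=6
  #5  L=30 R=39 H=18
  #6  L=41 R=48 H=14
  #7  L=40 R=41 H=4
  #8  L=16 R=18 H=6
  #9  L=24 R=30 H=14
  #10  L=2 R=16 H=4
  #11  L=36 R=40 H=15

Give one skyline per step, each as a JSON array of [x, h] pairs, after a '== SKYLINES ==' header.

== SKYLINES ==
[[13,4],[19,0]]
[[1,2],[2,0],[13,4],[19,0]]
[[1,2],[2,0],[13,4],[19,0],[30,14],[41,0]]
[[1,2],[2,0],[13,4],[19,0],[30,14],[41,0],[47,6],[49,0]]
[[1,2],[2,0],[13,4],[19,0],[30,18],[39,14],[41,0],[47,6],[49,0]]
[[1,2],[2,0],[13,4],[19,0],[30,18],[39,14],[48,6],[49,0]]
[[1,2],[2,0],[13,4],[19,0],[30,18],[39,14],[48,6],[49,0]]
[[1,2],[2,0],[13,4],[16,6],[18,4],[19,0],[30,18],[39,14],[48,6],[49,0]]
[[1,2],[2,0],[13,4],[16,6],[18,4],[19,0],[24,14],[30,18],[39,14],[48,6],[49,0]]
[[1,2],[2,4],[16,6],[18,4],[19,0],[24,14],[30,18],[39,14],[48,6],[49,0]]
[[1,2],[2,4],[16,6],[18,4],[19,0],[24,14],[30,18],[39,15],[40,14],[48,6],[49,0]]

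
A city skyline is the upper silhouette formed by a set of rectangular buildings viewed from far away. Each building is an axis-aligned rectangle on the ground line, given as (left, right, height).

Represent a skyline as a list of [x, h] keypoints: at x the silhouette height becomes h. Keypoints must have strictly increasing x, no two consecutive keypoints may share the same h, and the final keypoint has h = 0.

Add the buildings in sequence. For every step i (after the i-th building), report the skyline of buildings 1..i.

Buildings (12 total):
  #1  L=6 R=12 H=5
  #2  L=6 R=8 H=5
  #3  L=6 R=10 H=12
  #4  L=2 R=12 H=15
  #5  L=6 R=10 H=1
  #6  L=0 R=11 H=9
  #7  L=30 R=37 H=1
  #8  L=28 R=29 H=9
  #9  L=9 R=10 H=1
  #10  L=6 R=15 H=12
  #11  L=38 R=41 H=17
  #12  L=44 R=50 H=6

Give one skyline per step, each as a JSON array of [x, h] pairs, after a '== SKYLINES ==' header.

== SKYLINES ==
[[6,5],[12,0]]
[[6,5],[12,0]]
[[6,12],[10,5],[12,0]]
[[2,15],[12,0]]
[[2,15],[12,0]]
[[0,9],[2,15],[12,0]]
[[0,9],[2,15],[12,0],[30,1],[37,0]]
[[0,9],[2,15],[12,0],[28,9],[29,0],[30,1],[37,0]]
[[0,9],[2,15],[12,0],[28,9],[29,0],[30,1],[37,0]]
[[0,9],[2,15],[12,12],[15,0],[28,9],[29,0],[30,1],[37,0]]
[[0,9],[2,15],[12,12],[15,0],[28,9],[29,0],[30,1],[37,0],[38,17],[41,0]]
[[0,9],[2,15],[12,12],[15,0],[28,9],[29,0],[30,1],[37,0],[38,17],[41,0],[44,6],[50,0]]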